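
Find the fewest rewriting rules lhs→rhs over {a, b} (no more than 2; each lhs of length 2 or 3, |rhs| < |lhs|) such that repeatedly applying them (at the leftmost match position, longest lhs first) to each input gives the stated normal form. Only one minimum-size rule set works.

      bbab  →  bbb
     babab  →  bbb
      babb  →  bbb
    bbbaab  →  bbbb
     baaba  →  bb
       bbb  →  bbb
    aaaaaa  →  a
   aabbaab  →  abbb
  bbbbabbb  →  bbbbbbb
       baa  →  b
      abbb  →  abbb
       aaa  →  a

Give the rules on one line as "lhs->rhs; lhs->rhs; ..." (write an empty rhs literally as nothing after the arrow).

aa->a; ba->b

  | bbab => bbb
  | babab => bbab => bbb
  | babb => bbb
  | bbbaab => bbbab => bbbb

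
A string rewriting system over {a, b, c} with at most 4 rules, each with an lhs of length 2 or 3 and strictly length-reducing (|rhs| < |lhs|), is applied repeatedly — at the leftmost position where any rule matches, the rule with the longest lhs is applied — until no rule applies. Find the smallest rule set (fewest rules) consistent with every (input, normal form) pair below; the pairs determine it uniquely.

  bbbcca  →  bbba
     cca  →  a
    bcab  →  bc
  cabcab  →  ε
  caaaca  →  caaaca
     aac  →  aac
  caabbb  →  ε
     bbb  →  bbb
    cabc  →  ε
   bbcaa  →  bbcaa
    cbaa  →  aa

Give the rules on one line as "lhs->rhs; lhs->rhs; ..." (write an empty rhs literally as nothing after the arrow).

ab->; cb->; cc->

  | bbbcca => bbba
  | cca => a
  | bcab => bc
  | cabcab => ccab => ab => ε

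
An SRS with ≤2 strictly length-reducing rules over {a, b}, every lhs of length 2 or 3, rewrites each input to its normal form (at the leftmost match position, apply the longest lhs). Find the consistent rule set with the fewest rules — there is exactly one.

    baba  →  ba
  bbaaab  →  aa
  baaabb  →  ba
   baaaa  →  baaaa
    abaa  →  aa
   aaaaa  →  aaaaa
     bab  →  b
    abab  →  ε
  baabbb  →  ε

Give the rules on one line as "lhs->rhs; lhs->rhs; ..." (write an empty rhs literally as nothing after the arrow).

ab->; bb->

  | baba => ba
  | bbaaab => aaab => aa
  | baaabb => baab => ba
  | baaaa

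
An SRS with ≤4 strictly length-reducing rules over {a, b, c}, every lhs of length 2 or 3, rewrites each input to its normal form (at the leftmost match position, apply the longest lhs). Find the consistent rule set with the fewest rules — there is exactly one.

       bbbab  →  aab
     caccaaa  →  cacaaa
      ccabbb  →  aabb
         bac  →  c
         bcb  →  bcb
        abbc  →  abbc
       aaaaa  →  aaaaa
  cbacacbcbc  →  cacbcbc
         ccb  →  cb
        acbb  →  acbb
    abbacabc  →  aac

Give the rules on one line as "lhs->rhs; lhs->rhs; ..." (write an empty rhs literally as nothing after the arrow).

ba->; bbb->a; cab->aa; cc->c

  | bbbab => aab
  | caccaaa => cacaaa
  | ccabbb => cabbb => aabb
  | bac => c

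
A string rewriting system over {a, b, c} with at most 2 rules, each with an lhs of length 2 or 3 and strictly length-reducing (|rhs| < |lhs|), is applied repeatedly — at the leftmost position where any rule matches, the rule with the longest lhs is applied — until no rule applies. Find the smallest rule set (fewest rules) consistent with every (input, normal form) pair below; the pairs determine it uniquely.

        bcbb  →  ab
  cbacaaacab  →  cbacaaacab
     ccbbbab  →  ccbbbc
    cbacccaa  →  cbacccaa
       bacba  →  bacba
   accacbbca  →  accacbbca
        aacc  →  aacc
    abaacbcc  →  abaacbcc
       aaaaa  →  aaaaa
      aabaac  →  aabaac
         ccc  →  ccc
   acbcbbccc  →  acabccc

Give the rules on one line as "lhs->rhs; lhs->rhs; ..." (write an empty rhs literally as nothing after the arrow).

  | bcbb => ab
  | cbacaaacab
  | ccbbbab => ccbbbc
  | cbacccaa

bab->bc; bcb->a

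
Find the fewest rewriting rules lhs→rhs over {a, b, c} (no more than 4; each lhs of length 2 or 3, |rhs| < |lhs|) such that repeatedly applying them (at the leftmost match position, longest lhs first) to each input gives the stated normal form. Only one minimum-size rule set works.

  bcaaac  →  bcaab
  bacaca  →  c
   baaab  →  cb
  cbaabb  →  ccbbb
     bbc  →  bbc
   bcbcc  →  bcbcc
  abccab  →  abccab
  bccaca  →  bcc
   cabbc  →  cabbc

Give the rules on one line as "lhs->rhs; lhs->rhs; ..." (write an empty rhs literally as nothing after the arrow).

  | bcaaac => bcaab
  | bacaca => caca => cba => c
  | baaab => cbab => cb
  | cbaabb => ccbbb

ac->b; ba->; baa->cb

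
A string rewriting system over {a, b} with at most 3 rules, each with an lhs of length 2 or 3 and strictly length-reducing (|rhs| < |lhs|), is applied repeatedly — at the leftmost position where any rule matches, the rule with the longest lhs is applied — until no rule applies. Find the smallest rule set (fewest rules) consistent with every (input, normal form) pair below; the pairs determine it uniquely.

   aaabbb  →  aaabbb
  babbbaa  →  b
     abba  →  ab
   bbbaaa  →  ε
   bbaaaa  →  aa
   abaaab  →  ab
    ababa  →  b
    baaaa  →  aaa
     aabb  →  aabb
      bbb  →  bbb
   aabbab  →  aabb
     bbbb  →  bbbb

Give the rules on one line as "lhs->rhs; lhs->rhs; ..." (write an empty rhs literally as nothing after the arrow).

aba->b; ba->

  | aaabbb
  | babbbaa => bbbaa => bba => b
  | abba => ab
  | bbbaaa => bbaa => ba => ε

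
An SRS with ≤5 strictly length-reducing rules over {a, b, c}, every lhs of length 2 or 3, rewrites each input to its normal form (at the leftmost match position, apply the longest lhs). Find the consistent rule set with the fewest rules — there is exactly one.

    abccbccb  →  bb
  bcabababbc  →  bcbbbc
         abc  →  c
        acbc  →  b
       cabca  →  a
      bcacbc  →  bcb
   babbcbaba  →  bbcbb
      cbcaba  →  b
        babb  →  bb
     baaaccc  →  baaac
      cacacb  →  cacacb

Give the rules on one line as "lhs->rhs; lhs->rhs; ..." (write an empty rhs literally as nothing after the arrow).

  | abccbccb => ccbccb => bccb => bb
  | bcabababbc => bcbbabbc => bcbbbc
  | abc => c
  | acbc => aba => b

ab->; aba->b; cbc->ba; cc->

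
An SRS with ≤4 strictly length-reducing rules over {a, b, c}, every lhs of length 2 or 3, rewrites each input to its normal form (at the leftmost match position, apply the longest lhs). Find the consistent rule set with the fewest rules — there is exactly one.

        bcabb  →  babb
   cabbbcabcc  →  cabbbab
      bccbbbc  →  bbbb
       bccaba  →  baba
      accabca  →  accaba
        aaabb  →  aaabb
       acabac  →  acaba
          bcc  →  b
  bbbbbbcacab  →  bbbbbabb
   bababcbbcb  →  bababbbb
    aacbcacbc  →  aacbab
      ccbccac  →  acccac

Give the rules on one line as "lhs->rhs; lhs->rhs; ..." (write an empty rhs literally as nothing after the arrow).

  | bcabb => babb
  | cabbbcabcc => cabbbabcc => cabbbabc => cabbbab
  | bccbbbc => bcbbbc => bbbbc => bbbb
  | bccaba => bcaba => baba

baa->ab; bac->ba; bc->b; ccb->ac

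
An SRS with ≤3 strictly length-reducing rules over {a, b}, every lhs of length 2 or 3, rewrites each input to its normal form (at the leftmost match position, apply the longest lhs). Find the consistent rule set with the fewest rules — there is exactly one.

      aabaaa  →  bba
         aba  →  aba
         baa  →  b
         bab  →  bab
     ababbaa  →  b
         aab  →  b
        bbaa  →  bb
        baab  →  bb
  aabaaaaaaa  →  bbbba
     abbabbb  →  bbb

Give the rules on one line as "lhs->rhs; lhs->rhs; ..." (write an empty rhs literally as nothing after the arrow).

  | aabaaa => baaa => bba
  | aba
  | baa => b
  | bab

aa->; aaa->ba; abb->b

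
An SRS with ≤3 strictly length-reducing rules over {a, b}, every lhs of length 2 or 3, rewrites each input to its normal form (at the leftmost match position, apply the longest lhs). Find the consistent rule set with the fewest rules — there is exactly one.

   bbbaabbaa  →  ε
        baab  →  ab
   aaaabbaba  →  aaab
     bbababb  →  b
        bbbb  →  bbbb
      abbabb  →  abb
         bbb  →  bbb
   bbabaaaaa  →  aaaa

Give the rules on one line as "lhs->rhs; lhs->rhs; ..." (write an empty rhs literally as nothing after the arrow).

  | bbbaabbaa => bbabbaa => bbaa => ba => ε
  | baab => ab
  | aaaabbaba => aaaaba => aaab
  | bbababb => babb => b

aba->b; ba->; bab->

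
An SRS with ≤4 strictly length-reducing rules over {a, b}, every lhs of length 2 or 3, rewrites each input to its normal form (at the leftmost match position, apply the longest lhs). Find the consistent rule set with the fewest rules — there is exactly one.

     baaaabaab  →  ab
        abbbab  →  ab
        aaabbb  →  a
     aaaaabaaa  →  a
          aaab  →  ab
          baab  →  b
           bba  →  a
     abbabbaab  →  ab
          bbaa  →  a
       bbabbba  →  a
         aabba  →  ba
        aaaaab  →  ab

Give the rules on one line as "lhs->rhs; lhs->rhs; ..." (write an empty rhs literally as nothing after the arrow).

aa->a; abb->b; baa->; bb->a

  | baaaabaab => aabaab => abaab => ab
  | abbbab => bbab => aab => ab
  | aaabbb => aabbb => abbb => bb => a
  | aaaaabaaa => aaaabaaa => aaabaaa => aabaaa => abaaa => aa => a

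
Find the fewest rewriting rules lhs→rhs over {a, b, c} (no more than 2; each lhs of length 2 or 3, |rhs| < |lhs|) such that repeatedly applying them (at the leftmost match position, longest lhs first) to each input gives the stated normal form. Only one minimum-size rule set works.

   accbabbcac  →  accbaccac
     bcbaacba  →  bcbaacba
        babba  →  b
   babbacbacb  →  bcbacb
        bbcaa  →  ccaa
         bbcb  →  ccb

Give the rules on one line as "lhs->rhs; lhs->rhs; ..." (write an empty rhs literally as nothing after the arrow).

aca->; bb->c

  | accbabbcac => accbaccac
  | bcbaacba
  | babba => baca => b
  | babbacbacb => bacacbacb => bcbacb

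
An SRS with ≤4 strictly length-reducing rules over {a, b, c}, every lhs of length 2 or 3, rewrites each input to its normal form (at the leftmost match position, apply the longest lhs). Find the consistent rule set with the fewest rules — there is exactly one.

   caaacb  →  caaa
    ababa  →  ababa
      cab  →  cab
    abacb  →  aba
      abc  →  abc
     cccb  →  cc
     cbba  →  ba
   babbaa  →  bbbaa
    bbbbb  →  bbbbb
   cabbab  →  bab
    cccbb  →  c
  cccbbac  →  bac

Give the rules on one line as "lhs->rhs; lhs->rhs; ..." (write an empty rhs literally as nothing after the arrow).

  | caaacb => caaa
  | ababa
  | cab
  | abacb => aba

abb->bb; cb->; cba->ba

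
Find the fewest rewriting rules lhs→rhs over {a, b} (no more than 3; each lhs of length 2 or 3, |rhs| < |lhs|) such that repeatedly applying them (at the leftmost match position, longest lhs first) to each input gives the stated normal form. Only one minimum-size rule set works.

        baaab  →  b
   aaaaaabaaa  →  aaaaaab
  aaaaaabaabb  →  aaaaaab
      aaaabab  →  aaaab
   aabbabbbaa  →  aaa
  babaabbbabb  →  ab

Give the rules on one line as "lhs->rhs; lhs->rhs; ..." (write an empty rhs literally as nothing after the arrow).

ba->b; bb->b; bba->

  | baaab => baab => bab => bb => b
  | aaaaaabaaa => aaaaaabaa => aaaaaaba => aaaaaab
  | aaaaaabaabb => aaaaaababb => aaaaaabbb => aaaaaabb => aaaaaab
  | aaaabab => aaaabb => aaaab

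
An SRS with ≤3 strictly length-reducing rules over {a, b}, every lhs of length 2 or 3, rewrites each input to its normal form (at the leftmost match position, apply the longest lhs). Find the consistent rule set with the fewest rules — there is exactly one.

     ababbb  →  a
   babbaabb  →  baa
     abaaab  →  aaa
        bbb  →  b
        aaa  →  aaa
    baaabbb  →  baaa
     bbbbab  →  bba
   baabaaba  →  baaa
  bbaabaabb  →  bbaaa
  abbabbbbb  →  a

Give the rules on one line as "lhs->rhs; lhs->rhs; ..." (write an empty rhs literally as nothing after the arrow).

  | ababbb => abbb => abb => ab => a
  | babbaabb => babaabb => baabb => baab => baa
  | abaaab => aaab => aaa
  | bbb => b

ab->a; aba->a; bbb->b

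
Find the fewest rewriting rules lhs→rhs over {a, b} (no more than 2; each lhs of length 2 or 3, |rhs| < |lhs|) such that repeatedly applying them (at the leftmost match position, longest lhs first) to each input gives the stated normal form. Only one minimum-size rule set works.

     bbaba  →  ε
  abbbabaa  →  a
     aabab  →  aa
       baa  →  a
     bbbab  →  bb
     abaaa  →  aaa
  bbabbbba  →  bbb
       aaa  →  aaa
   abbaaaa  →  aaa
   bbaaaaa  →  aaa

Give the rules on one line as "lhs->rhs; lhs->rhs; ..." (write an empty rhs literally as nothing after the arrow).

  | bbaba => ba => ε
  | abbbabaa => abbaa => aba => a
  | aabab => aa
  | baa => a

ba->; bab->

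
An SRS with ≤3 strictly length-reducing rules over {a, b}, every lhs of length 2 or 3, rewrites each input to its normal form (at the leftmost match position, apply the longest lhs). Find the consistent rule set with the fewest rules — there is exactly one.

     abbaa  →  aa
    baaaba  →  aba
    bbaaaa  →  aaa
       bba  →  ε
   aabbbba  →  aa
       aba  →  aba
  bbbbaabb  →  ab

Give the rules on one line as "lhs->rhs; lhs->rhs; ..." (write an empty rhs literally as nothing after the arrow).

baa->; bb->b; bba->

  | abbaa => aa
  | baaaba => aba
  | bbaaaa => aaa
  | bba => ε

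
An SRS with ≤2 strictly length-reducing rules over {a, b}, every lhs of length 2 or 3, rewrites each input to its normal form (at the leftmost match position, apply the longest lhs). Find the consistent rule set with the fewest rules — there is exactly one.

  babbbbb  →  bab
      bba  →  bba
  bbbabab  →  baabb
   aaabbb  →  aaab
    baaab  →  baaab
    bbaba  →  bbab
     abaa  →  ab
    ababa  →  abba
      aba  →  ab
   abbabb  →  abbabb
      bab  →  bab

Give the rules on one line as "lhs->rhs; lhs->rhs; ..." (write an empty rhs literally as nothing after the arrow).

aba->ab; bbb->ba

  | babbbbb => bababb => babbb => baba => bab
  | bba
  | bbbabab => baabab => baabb
  | aaabbb => aaaba => aaab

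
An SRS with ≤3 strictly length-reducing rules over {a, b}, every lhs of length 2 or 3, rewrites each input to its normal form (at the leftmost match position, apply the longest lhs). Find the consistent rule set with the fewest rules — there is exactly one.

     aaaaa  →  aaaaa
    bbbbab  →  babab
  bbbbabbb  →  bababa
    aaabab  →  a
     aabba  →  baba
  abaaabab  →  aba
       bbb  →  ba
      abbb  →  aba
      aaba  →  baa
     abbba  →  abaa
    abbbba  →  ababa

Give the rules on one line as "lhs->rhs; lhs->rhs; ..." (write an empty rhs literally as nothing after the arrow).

aab->ba; bba->; bbb->ba

  | aaaaa
  | bbbbab => babab
  | bbbbabbb => bababbb => bababa
  | aaabab => abaab => abba => a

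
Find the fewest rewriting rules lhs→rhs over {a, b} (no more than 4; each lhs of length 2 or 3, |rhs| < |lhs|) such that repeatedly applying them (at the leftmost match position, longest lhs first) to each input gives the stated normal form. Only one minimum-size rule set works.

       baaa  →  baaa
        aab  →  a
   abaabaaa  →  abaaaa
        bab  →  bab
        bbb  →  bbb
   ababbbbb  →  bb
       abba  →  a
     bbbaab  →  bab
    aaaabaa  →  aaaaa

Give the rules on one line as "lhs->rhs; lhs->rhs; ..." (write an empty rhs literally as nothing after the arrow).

aab->a; abb->; bba->

  | baaa
  | aab => a
  | abaabaaa => abaaaa
  | bab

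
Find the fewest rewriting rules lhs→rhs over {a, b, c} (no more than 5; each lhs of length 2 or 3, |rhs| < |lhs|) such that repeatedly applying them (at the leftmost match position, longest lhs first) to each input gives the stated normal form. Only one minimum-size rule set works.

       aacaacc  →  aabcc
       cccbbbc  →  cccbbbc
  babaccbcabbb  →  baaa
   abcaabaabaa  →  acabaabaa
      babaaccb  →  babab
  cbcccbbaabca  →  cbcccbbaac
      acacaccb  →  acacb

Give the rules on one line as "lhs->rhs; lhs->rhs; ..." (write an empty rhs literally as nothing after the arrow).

abb->aa; acc->; bca->c; caa->b

  | aacaacc => aabcc
  | cccbbbc
  | babaccbcabbb => babbcabbb => baacabbb => baacaab => baabb => baaa
  | abcaabaabaa => acabaabaa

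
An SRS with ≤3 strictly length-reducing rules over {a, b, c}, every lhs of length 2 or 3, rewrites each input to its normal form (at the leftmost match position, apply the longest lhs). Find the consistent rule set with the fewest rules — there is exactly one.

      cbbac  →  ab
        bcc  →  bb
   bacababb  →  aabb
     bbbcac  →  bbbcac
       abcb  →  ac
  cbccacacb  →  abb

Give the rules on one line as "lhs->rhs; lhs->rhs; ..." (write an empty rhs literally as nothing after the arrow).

ba->c; cb->a; cc->b

  | cbbac => abac => acc => ab
  | bcc => bb
  | bacababb => ccababb => bababb => cbabb => aabb
  | bbbcac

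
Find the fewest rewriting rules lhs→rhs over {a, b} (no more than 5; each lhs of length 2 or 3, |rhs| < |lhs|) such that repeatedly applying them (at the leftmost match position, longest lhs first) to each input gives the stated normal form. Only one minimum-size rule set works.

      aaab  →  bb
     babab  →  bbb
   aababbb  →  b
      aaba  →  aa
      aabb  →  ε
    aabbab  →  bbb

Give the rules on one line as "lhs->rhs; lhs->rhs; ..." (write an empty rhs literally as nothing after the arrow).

aab->ba; ab->; aba->bb; ba->a

  | aaab => aba => bb
  | babab => abab => bbb
  | aababbb => baabbb => aabbb => babb => abb => b
  | aaba => baa => aa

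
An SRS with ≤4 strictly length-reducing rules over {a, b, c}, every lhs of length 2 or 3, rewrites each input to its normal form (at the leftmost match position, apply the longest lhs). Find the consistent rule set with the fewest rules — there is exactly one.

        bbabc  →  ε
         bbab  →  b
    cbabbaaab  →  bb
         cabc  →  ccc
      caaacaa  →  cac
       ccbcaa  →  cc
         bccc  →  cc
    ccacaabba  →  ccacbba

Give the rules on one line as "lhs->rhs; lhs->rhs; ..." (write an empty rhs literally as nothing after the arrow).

aa->; ab->c; bc->; cba->b

  | bbabc => bbcc => bc => ε
  | bbab => bbc => b
  | cbabbaaab => bbbaaab => bbbab => bbbc => bb
  | cabc => ccc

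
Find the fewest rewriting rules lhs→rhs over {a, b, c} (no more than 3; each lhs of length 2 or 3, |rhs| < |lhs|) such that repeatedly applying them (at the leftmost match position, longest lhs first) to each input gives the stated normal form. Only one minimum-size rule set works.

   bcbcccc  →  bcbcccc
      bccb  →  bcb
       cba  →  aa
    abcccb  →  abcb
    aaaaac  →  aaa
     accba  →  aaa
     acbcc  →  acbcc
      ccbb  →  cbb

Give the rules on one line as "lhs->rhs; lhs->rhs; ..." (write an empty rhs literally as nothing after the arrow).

  | bcbcccc
  | bccb => bcb
  | cba => aa
  | abcccb => abccb => abcb

aac->; cba->aa; ccb->cb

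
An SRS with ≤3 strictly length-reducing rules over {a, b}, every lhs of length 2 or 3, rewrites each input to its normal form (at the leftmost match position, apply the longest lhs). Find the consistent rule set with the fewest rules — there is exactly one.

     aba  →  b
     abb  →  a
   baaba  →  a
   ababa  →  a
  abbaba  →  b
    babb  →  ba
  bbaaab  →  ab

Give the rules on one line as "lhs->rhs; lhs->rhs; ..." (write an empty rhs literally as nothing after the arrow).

aa->a; aba->b; bb->a

  | aba => b
  | abb => aa => a
  | baaba => baba => bb => a
  | ababa => bba => aa => a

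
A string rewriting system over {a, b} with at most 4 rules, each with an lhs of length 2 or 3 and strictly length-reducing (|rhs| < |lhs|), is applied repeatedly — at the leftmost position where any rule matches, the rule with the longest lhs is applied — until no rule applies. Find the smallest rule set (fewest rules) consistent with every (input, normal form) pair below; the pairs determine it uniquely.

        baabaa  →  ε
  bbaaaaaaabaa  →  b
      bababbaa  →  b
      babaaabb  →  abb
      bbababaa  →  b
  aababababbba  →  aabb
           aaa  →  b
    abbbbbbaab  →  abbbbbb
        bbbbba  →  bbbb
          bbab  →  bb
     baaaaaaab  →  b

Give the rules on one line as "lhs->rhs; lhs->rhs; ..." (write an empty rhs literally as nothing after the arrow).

aaa->b; ba->; baa->

  | baabaa => baa => ε
  | bbaaaaaaabaa => baaaaabaa => aaabaa => bbaa => b
  | bababbaa => babbaa => bbaa => b
  | babaaabb => baaabb => abb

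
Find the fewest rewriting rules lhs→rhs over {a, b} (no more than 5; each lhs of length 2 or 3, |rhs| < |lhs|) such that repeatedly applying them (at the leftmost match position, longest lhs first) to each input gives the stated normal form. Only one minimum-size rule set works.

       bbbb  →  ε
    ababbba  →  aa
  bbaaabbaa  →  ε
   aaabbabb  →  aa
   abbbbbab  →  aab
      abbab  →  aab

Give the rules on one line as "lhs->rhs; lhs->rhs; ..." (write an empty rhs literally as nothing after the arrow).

aaa->ba; ba->; bab->ab; bb->

  | bbbb => bb => ε
  | ababbba => aabbba => aaba => aa
  | bbaaabbaa => aaabbaa => babbaa => abbaa => aaa => ba => ε
  | aaabbabb => babbabb => abbabb => aabb => aa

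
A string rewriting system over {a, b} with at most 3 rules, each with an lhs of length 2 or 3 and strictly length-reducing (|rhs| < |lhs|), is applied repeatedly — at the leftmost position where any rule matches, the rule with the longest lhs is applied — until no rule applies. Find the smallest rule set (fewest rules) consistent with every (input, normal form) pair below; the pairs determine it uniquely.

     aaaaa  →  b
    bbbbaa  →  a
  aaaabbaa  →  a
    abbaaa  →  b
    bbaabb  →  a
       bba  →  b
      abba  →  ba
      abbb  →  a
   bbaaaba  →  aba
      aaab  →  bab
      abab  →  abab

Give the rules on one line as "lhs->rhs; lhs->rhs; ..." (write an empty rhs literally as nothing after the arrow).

aa->b; bb->a

  | aaaaa => baaa => bba => aa => b
  | bbbbaa => abbaa => aaaa => baa => bb => a
  | aaaabbaa => baabbaa => bbbbaa => abbaa => aaaa => baa => bb => a
  | abbaaa => aaaaa => baaa => bba => aa => b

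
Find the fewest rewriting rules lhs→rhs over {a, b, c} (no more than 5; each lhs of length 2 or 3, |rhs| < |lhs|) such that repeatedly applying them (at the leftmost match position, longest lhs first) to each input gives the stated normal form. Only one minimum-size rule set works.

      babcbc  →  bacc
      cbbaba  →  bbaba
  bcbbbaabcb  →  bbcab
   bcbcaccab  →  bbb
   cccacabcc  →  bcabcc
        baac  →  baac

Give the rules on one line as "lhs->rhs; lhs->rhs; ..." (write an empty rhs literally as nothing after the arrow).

aab->ca; bcb->c; cb->b; cca->b

  | babcbc => bacc
  | cbbaba => bbaba
  | bcbbbaabcb => cbbaabcb => bbaabcb => bbcacb => bbcab
  | bcbcaccab => ccaccab => bccab => bbb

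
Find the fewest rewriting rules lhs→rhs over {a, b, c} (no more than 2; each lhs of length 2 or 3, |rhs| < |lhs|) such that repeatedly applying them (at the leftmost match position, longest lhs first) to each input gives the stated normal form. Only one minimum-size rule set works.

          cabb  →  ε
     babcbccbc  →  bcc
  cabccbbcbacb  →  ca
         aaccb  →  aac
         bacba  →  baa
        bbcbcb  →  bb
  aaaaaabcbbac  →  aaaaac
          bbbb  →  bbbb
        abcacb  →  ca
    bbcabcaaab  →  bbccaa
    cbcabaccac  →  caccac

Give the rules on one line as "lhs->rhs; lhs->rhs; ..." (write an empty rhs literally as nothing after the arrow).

  | cabb => cb => ε
  | babcbccbc => bcbccbc => bccbc => bcc
  | cabccbbcbacb => cccbbcbacb => ccbcbacb => ccbacb => cacb => ca
  | aaccb => aac

ab->; cb->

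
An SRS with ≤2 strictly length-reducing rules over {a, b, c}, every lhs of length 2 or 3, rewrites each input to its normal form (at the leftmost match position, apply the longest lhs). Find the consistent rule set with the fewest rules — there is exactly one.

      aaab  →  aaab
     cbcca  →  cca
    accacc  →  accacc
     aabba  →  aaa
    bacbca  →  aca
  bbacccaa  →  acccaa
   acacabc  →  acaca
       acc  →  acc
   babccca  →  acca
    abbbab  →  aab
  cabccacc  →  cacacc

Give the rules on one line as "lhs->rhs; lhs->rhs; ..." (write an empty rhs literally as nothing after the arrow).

ba->a; bc->

  | aaab
  | cbcca => cca
  | accacc
  | aabba => aaba => aaa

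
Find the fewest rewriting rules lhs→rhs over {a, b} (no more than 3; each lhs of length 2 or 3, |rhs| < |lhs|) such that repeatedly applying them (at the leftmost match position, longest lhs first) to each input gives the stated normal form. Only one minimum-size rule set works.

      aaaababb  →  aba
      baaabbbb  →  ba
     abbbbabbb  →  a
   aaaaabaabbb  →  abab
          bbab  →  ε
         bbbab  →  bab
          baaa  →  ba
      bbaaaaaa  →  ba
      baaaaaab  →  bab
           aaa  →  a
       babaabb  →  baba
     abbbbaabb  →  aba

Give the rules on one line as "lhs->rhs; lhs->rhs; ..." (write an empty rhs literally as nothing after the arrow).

aa->a; bb->; bba->b

  | aaaababb => aaababb => aababb => ababb => aba
  | baaabbbb => baabbbb => babbbb => babb => ba
  | abbbbabbb => abbabbb => abbbb => abb => a
  | aaaaabaabbb => aaaabaabbb => aaabaabbb => aabaabbb => abaabbb => ababbb => abab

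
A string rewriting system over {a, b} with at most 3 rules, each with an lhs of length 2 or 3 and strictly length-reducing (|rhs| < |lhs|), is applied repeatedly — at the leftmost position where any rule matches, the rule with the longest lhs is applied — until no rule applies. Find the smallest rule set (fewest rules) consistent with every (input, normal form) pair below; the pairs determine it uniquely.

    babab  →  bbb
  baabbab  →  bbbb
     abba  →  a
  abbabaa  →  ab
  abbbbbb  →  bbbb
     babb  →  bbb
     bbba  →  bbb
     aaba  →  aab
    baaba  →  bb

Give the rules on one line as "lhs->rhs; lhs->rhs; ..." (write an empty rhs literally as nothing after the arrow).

  | babab => bbab => bbb
  | baabbab => babbab => bbbab => bbbb
  | abba => a
  | abbabaa => abaa => aba => ab

abb->; ba->b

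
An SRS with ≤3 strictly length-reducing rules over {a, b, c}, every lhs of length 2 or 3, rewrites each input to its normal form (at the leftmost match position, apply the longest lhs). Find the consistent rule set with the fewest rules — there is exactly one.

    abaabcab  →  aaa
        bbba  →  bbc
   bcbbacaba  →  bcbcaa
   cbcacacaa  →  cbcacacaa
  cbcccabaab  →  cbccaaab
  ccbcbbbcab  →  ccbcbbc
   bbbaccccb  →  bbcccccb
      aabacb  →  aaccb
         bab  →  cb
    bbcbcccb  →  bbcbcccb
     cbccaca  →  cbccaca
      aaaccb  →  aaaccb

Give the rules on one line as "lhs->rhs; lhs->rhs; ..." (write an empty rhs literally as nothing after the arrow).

  | abaabcab => acabcab => aacab => aaa
  | bbba => bbc
  | bcbbacaba => bcbccaba => bcbcaa
  | cbcacacaa

ba->c; cab->a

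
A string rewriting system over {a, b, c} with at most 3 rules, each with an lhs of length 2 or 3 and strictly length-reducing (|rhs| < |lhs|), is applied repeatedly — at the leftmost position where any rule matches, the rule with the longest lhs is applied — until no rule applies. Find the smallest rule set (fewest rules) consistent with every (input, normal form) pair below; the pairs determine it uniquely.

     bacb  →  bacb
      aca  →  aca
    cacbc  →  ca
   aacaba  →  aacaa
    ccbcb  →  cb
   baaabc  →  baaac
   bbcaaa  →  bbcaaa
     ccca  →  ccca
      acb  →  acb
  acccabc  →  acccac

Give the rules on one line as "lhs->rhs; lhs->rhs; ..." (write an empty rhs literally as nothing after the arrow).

ab->a; cbc->

  | bacb
  | aca
  | cacbc => ca
  | aacaba => aacaa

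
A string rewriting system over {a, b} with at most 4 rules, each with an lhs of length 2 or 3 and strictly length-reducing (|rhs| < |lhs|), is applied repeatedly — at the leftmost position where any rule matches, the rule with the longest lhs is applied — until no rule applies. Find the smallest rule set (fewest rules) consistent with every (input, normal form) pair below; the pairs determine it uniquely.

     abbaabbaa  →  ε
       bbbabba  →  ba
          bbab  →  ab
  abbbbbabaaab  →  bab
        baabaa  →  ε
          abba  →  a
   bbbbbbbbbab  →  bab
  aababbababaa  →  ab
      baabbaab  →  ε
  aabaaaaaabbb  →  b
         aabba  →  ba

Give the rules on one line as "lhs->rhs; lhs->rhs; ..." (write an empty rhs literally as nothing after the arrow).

  | abbaabbaa => aabbaa => bbbaa => baa => bb => ε
  | bbbabba => babba => ba
  | bbab => ab
  | abbbbbabaaab => bbbabaaab => babaaab => bababb => bab

aa->b; aaa->ab; abb->; bb->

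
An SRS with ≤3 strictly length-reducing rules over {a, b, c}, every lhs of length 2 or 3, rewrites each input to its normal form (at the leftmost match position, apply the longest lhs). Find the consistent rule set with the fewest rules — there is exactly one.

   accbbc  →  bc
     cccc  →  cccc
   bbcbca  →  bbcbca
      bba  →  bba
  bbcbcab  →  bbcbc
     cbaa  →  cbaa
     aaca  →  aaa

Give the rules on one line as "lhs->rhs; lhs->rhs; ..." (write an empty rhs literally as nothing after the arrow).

ab->; ac->a

  | accbbc => acbbc => abbc => bc
  | cccc
  | bbcbca
  | bba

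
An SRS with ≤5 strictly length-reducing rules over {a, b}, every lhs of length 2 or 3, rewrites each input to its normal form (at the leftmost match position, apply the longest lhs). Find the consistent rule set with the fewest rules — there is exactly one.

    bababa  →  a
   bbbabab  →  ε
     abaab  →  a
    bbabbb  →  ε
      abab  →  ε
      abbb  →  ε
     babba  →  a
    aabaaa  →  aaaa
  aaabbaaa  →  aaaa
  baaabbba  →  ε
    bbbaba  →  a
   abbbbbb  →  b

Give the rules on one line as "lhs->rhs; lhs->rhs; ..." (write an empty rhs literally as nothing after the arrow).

  | bababa => baaba => aba => a
  | bbbabab => babab => baab => ab => ε
  | abaab => aab => a
  | bbabbb => abbb => bb => ε

ab->; ba->; bab->ba; bb->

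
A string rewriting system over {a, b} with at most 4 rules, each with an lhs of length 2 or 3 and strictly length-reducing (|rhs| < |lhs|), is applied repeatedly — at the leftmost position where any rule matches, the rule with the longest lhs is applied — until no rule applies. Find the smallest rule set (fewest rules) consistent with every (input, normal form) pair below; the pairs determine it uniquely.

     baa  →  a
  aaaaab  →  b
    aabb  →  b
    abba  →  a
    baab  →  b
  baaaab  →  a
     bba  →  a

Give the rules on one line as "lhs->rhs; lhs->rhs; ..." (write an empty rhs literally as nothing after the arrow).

  | baa => bb => a
  | aaaaab => baaab => bbab => ab => b
  | aabb => bbb => ab => b
  | abba => bba => a

aa->b; ab->b; bb->a; bba->a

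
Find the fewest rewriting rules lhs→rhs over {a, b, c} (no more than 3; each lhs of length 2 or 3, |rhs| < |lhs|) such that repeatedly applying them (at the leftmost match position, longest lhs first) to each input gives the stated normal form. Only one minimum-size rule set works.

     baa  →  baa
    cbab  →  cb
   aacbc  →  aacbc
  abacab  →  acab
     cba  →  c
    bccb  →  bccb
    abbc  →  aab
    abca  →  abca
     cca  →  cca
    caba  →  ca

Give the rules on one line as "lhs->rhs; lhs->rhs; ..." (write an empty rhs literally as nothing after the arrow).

  | baa
  | cbab => cb
  | aacbc
  | abacab => acab

aba->a; bbc->ab; cba->c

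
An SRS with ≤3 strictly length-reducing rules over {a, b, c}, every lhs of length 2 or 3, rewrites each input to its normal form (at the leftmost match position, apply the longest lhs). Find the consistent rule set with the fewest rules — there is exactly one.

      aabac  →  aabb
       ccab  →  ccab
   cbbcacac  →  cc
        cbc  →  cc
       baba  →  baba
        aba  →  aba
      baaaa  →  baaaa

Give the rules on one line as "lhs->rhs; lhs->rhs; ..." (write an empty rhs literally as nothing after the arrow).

  | aabac => aabb
  | ccab
  | cbbcacac => cbcacac => ccacac => ccbac => ccac => ccb => cc
  | cbc => cc

ac->b; cb->c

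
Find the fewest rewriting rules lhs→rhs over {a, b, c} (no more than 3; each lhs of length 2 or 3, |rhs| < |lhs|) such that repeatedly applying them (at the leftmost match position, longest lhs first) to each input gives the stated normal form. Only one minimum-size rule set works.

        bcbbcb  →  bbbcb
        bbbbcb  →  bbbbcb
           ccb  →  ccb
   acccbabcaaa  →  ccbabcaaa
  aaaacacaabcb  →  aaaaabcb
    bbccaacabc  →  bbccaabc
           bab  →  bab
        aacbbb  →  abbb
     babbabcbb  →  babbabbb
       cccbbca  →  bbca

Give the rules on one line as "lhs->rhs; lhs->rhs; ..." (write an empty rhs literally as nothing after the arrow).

  | bcbbcb => bbbcb
  | bbbbcb
  | ccb
  | acccbabcaaa => ccbabcaaa

ac->; cbb->bb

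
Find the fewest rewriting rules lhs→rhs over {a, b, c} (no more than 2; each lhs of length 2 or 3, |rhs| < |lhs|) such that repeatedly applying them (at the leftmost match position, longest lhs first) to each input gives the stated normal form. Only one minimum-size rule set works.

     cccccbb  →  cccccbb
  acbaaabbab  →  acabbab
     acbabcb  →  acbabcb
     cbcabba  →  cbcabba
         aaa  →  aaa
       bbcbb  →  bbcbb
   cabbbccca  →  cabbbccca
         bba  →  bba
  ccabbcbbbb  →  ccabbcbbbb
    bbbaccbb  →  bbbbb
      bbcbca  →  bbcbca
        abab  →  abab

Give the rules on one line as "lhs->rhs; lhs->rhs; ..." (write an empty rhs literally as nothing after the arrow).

  | cccccbb
  | acbaaabbab => acabbab
  | acbabcb
  | cbcabba

acc->; baa->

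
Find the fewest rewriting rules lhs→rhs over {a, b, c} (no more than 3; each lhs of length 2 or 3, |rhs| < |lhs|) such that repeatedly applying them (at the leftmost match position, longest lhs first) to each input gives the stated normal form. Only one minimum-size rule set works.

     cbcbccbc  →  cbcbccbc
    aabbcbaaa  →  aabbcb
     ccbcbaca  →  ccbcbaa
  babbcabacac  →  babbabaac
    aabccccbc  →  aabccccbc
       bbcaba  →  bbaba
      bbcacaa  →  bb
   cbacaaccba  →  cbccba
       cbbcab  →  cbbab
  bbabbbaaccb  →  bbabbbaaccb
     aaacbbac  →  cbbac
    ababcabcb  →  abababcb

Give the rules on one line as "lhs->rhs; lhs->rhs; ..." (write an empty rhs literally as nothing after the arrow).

aaa->; ca->a

  | cbcbccbc
  | aabbcbaaa => aabbcb
  | ccbcbaca => ccbcbaa
  | babbcabacac => babbabacac => babbabaac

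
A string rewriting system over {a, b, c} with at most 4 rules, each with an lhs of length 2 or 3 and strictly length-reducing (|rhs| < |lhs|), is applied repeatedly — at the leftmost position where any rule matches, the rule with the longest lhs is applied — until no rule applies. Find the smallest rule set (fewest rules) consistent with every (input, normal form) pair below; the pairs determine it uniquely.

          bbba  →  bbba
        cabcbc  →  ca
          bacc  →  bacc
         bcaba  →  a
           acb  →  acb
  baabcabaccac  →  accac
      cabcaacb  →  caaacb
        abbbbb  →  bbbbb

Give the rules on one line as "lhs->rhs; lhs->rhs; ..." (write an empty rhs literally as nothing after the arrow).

aab->; ab->b; bc->a

  | bbba
  | cabcbc => cbcbc => cabc => cbc => ca
  | bacc
  | bcaba => aaba => a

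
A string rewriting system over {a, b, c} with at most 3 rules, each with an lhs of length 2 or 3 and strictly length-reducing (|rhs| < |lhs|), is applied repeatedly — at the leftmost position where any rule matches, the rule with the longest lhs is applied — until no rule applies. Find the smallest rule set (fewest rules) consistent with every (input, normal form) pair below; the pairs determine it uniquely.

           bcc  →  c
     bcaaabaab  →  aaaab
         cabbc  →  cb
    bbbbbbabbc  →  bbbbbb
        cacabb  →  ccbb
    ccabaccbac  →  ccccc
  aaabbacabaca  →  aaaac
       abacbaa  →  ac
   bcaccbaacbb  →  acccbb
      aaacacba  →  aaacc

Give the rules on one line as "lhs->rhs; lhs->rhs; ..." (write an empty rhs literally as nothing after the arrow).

  | bcc => c
  | bcaaabaab => aaabaab => aaaab
  | cabbc => cbbc => cb
  | bbbbbbabbc => bbbbbbbc => bbbbbb

ba->; bc->; ca->c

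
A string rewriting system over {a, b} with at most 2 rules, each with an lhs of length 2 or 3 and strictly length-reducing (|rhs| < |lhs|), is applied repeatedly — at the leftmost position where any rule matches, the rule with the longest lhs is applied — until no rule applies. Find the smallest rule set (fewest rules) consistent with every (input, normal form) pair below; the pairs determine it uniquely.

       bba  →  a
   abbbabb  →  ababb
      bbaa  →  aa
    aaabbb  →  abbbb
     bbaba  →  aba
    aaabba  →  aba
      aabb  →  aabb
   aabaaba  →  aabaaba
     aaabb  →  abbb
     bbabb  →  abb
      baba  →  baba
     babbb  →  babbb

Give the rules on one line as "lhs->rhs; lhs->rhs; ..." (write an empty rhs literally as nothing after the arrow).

  | bba => a
  | abbbabb => ababb
  | bbaa => aa
  | aaabbb => abbbb

aaa->ab; bba->a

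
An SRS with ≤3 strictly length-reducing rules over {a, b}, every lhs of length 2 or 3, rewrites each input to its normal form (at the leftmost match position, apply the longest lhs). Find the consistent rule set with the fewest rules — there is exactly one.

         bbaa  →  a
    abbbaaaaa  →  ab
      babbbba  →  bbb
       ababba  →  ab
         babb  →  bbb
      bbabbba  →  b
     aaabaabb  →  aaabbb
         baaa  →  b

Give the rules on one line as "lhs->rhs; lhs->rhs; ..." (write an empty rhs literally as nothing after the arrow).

ba->b; bba->

  | bbaa => a
  | abbbaaaaa => abaaaa => abaaa => abaa => aba => ab
  | babbbba => bbbbba => bbb
  | ababba => abbba => ab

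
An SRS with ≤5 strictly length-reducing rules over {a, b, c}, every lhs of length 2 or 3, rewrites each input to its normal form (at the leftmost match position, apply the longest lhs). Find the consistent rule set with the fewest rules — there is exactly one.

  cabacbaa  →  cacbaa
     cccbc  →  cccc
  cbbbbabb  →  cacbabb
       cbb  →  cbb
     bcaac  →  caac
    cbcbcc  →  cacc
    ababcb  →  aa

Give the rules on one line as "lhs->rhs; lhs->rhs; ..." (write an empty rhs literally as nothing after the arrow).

  | cabacbaa => cacbaa
  | cccbc => cccc
  | cbbbbabb => cacbabb
  | cbb

aba->a; bbb->ac; bc->c; bcb->a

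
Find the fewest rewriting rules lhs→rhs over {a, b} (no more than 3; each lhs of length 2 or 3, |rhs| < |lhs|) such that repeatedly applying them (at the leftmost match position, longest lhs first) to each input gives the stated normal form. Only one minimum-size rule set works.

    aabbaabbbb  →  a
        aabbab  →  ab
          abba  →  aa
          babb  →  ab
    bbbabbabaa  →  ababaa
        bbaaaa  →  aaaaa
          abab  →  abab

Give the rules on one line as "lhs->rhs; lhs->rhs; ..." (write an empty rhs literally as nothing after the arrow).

  | aabbaabbbb => abbaabbbb => bbaabbbb => aaabbbb => aabbbb => abbbb => bbbb => abb => bb => a
  | aabbab => abbab => bbab => aab => ab
  | abba => bba => aa
  | babb => bbb => ab

aab->ab; abb->bb; bb->a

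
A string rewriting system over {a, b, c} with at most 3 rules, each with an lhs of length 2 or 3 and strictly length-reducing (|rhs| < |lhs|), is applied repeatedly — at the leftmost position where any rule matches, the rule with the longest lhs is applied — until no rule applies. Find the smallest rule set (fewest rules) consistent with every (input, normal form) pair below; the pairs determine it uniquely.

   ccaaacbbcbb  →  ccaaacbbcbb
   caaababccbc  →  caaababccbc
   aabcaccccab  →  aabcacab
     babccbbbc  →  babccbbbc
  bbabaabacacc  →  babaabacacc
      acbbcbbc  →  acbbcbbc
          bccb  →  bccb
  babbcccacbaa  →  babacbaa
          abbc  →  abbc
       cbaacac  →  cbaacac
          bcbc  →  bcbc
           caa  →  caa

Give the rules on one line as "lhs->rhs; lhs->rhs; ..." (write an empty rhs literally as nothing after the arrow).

  | ccaaacbbcbb
  | caaababccbc
  | aabcaccccab => aabcacab
  | babccbbbc

bba->ba; ccc->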